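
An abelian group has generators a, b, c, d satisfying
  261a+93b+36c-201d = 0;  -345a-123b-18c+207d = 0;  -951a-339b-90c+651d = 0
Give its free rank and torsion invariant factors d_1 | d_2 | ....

Answer: M ≅ ℤ^1 ⊕ ℤ/3 ⊕ ℤ/6 ⊕ ℤ/18

Derivation:
rank_ℚ(R)=3; free=4−3=1
SNF(R) diag = [3, 6, 18] → torsion [3, 6, 18]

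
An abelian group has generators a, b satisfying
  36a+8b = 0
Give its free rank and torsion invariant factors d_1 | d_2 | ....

rank_ℚ(R)=1; free=2−1=1
SNF(R) diag = [4] → torsion [4]

Answer: M ≅ ℤ^1 ⊕ ℤ/4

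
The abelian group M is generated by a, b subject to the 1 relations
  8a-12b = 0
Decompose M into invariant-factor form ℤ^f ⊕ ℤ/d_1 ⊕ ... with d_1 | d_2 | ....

Answer: M ≅ ℤ^1 ⊕ ℤ/4

Derivation:
rank_ℚ(R)=1; free=2−1=1
SNF(R) diag = [4] → torsion [4]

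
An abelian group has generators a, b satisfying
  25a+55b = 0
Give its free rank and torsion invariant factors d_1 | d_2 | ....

Answer: M ≅ ℤ^1 ⊕ ℤ/5

Derivation:
rank_ℚ(R)=1; free=2−1=1
SNF(R) diag = [5] → torsion [5]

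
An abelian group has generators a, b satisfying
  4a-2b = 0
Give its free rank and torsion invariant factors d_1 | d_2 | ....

rank_ℚ(R)=1; free=2−1=1
SNF(R) diag = [2] → torsion [2]

Answer: M ≅ ℤ^1 ⊕ ℤ/2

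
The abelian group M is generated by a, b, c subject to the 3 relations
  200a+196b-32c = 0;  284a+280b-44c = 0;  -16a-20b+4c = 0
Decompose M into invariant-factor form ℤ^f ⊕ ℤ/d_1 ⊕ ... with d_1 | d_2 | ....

rank_ℚ(R)=3; free=3−3=0
SNF(R) diag = [4, 12, 36] → torsion [4, 12, 36]

Answer: M ≅ ℤ/4 ⊕ ℤ/12 ⊕ ℤ/36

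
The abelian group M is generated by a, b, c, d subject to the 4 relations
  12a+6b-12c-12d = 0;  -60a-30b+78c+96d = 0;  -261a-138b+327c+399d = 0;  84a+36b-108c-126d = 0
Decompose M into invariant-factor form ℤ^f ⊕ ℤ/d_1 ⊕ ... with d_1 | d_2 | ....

rank_ℚ(R)=4; free=4−4=0
SNF(R) diag = [3, 6, 6, 18] → torsion [3, 6, 6, 18]

Answer: M ≅ ℤ/3 ⊕ ℤ/6 ⊕ ℤ/6 ⊕ ℤ/18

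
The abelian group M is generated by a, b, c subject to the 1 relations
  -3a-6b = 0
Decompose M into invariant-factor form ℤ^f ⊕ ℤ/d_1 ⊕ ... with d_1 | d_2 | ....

Answer: M ≅ ℤ^2 ⊕ ℤ/3

Derivation:
rank_ℚ(R)=1; free=3−1=2
SNF(R) diag = [3] → torsion [3]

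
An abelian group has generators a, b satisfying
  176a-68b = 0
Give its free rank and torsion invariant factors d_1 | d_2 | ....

rank_ℚ(R)=1; free=2−1=1
SNF(R) diag = [4] → torsion [4]

Answer: M ≅ ℤ^1 ⊕ ℤ/4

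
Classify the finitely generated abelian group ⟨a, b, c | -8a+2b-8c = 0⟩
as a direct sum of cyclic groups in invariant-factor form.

rank_ℚ(R)=1; free=3−1=2
SNF(R) diag = [2] → torsion [2]

Answer: M ≅ ℤ^2 ⊕ ℤ/2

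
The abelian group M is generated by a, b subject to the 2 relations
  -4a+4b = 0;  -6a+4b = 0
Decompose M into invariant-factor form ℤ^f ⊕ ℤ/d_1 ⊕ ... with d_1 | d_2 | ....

rank_ℚ(R)=2; free=2−2=0
SNF(R) diag = [2, 4] → torsion [2, 4]

Answer: M ≅ ℤ/2 ⊕ ℤ/4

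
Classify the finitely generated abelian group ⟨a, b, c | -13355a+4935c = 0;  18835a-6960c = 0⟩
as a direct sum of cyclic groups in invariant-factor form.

Answer: M ≅ ℤ^1 ⊕ ℤ/5 ⊕ ℤ/15

Derivation:
rank_ℚ(R)=2; free=3−2=1
SNF(R) diag = [5, 15] → torsion [5, 15]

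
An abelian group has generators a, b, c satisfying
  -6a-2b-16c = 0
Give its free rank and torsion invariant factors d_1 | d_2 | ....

rank_ℚ(R)=1; free=3−1=2
SNF(R) diag = [2] → torsion [2]

Answer: M ≅ ℤ^2 ⊕ ℤ/2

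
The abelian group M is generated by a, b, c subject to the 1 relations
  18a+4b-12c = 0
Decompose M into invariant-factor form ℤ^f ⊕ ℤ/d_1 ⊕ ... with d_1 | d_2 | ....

Answer: M ≅ ℤ^2 ⊕ ℤ/2

Derivation:
rank_ℚ(R)=1; free=3−1=2
SNF(R) diag = [2] → torsion [2]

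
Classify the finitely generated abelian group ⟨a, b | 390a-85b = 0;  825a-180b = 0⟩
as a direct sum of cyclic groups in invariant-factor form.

rank_ℚ(R)=2; free=2−2=0
SNF(R) diag = [5, 15] → torsion [5, 15]

Answer: M ≅ ℤ/5 ⊕ ℤ/15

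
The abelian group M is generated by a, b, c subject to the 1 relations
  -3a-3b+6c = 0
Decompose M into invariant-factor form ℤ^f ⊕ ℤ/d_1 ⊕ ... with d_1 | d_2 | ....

rank_ℚ(R)=1; free=3−1=2
SNF(R) diag = [3] → torsion [3]

Answer: M ≅ ℤ^2 ⊕ ℤ/3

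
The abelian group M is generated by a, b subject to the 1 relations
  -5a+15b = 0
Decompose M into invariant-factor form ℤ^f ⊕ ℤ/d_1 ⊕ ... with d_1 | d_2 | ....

rank_ℚ(R)=1; free=2−1=1
SNF(R) diag = [5] → torsion [5]

Answer: M ≅ ℤ^1 ⊕ ℤ/5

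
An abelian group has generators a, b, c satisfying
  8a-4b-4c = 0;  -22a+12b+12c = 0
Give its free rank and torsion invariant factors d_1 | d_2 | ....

Answer: M ≅ ℤ^1 ⊕ ℤ/2 ⊕ ℤ/4

Derivation:
rank_ℚ(R)=2; free=3−2=1
SNF(R) diag = [2, 4] → torsion [2, 4]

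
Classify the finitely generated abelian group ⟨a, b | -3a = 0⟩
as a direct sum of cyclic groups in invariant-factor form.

rank_ℚ(R)=1; free=2−1=1
SNF(R) diag = [3] → torsion [3]

Answer: M ≅ ℤ^1 ⊕ ℤ/3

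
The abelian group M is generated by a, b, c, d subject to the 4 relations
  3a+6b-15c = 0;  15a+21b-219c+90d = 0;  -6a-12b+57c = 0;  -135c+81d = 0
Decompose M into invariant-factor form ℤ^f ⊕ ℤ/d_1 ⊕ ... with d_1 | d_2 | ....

rank_ℚ(R)=4; free=4−4=0
SNF(R) diag = [3, 9, 27, 81] → torsion [3, 9, 27, 81]

Answer: M ≅ ℤ/3 ⊕ ℤ/9 ⊕ ℤ/27 ⊕ ℤ/81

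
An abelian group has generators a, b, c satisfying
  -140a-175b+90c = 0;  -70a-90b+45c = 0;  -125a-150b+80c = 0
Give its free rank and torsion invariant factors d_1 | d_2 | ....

rank_ℚ(R)=3; free=3−3=0
SNF(R) diag = [5, 5, 5] → torsion [5, 5, 5]

Answer: M ≅ ℤ/5 ⊕ ℤ/5 ⊕ ℤ/5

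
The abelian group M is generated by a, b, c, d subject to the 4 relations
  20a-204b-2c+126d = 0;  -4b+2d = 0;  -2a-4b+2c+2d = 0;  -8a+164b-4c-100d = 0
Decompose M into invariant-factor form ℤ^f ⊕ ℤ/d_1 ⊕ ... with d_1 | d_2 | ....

rank_ℚ(R)=4; free=4−4=0
SNF(R) diag = [2, 2, 6, 12] → torsion [2, 2, 6, 12]

Answer: M ≅ ℤ/2 ⊕ ℤ/2 ⊕ ℤ/6 ⊕ ℤ/12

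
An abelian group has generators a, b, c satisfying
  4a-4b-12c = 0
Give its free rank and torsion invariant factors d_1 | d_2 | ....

Answer: M ≅ ℤ^2 ⊕ ℤ/4

Derivation:
rank_ℚ(R)=1; free=3−1=2
SNF(R) diag = [4] → torsion [4]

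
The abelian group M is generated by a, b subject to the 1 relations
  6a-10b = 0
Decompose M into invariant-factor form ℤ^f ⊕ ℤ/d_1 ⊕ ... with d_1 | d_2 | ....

Answer: M ≅ ℤ^1 ⊕ ℤ/2

Derivation:
rank_ℚ(R)=1; free=2−1=1
SNF(R) diag = [2] → torsion [2]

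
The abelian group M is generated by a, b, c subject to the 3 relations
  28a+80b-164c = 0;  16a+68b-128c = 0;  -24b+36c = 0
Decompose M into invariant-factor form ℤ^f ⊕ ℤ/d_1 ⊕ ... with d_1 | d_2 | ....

Answer: M ≅ ℤ/4 ⊕ ℤ/12 ⊕ ℤ/12

Derivation:
rank_ℚ(R)=3; free=3−3=0
SNF(R) diag = [4, 12, 12] → torsion [4, 12, 12]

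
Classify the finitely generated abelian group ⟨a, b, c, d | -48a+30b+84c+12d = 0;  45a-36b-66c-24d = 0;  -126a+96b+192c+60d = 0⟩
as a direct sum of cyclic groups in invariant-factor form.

rank_ℚ(R)=3; free=4−3=1
SNF(R) diag = [3, 6, 12] → torsion [3, 6, 12]

Answer: M ≅ ℤ^1 ⊕ ℤ/3 ⊕ ℤ/6 ⊕ ℤ/12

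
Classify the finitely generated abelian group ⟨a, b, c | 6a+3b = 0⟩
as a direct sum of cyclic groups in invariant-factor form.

Answer: M ≅ ℤ^2 ⊕ ℤ/3

Derivation:
rank_ℚ(R)=1; free=3−1=2
SNF(R) diag = [3] → torsion [3]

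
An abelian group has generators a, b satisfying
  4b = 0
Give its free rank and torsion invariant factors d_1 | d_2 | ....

Answer: M ≅ ℤ^1 ⊕ ℤ/4

Derivation:
rank_ℚ(R)=1; free=2−1=1
SNF(R) diag = [4] → torsion [4]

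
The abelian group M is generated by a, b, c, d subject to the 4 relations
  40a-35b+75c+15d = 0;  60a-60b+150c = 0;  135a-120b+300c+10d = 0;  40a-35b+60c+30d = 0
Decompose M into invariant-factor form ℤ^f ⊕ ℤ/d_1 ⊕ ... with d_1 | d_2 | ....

Answer: M ≅ ℤ/5 ⊕ ℤ/5 ⊕ ℤ/15 ⊕ ℤ/30

Derivation:
rank_ℚ(R)=4; free=4−4=0
SNF(R) diag = [5, 5, 15, 30] → torsion [5, 5, 15, 30]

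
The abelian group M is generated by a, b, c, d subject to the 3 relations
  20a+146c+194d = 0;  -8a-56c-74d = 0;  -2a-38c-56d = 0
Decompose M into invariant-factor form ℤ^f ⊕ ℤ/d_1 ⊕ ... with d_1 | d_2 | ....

rank_ℚ(R)=3; free=4−3=1
SNF(R) diag = [2, 6, 6] → torsion [2, 6, 6]

Answer: M ≅ ℤ^1 ⊕ ℤ/2 ⊕ ℤ/6 ⊕ ℤ/6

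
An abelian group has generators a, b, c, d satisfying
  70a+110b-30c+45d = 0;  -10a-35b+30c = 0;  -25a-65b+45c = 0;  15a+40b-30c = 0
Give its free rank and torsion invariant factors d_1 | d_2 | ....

Answer: M ≅ ℤ/5 ⊕ ℤ/5 ⊕ ℤ/15 ⊕ ℤ/45

Derivation:
rank_ℚ(R)=4; free=4−4=0
SNF(R) diag = [5, 5, 15, 45] → torsion [5, 5, 15, 45]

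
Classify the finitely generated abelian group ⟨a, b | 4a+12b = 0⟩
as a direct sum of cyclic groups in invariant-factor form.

rank_ℚ(R)=1; free=2−1=1
SNF(R) diag = [4] → torsion [4]

Answer: M ≅ ℤ^1 ⊕ ℤ/4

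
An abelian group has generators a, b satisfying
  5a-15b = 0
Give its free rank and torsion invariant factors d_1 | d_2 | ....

rank_ℚ(R)=1; free=2−1=1
SNF(R) diag = [5] → torsion [5]

Answer: M ≅ ℤ^1 ⊕ ℤ/5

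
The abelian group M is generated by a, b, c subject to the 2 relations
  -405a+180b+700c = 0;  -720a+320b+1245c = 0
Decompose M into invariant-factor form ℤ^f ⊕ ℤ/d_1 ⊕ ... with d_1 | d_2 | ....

rank_ℚ(R)=2; free=3−2=1
SNF(R) diag = [5, 5] → torsion [5, 5]

Answer: M ≅ ℤ^1 ⊕ ℤ/5 ⊕ ℤ/5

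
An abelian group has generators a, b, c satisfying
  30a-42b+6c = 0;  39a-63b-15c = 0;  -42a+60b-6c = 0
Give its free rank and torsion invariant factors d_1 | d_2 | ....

rank_ℚ(R)=3; free=3−3=0
SNF(R) diag = [3, 6, 12] → torsion [3, 6, 12]

Answer: M ≅ ℤ/3 ⊕ ℤ/6 ⊕ ℤ/12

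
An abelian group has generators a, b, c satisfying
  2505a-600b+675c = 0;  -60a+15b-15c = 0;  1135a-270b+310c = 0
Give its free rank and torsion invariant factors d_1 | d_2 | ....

rank_ℚ(R)=3; free=3−3=0
SNF(R) diag = [5, 15, 15] → torsion [5, 15, 15]

Answer: M ≅ ℤ/5 ⊕ ℤ/15 ⊕ ℤ/15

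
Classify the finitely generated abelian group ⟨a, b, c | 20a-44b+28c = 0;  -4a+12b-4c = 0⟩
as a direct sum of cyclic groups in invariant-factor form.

Answer: M ≅ ℤ^1 ⊕ ℤ/4 ⊕ ℤ/8

Derivation:
rank_ℚ(R)=2; free=3−2=1
SNF(R) diag = [4, 8] → torsion [4, 8]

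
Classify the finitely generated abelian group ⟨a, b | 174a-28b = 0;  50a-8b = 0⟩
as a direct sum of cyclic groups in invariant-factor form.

rank_ℚ(R)=2; free=2−2=0
SNF(R) diag = [2, 4] → torsion [2, 4]

Answer: M ≅ ℤ/2 ⊕ ℤ/4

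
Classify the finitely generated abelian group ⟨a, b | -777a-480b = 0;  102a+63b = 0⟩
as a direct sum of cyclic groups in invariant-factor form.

Answer: M ≅ ℤ/3 ⊕ ℤ/3

Derivation:
rank_ℚ(R)=2; free=2−2=0
SNF(R) diag = [3, 3] → torsion [3, 3]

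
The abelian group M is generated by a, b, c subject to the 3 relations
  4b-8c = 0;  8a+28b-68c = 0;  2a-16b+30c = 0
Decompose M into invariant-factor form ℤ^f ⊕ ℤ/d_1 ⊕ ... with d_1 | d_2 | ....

Answer: M ≅ ℤ/2 ⊕ ℤ/4 ⊕ ℤ/4

Derivation:
rank_ℚ(R)=3; free=3−3=0
SNF(R) diag = [2, 4, 4] → torsion [2, 4, 4]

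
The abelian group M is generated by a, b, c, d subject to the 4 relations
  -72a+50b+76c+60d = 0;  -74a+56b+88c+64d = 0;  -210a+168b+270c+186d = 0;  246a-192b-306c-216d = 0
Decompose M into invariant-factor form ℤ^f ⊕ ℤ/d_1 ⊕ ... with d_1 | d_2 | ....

rank_ℚ(R)=4; free=4−4=0
SNF(R) diag = [2, 2, 6, 6] → torsion [2, 2, 6, 6]

Answer: M ≅ ℤ/2 ⊕ ℤ/2 ⊕ ℤ/6 ⊕ ℤ/6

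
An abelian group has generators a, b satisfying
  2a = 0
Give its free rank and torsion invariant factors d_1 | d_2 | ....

Answer: M ≅ ℤ^1 ⊕ ℤ/2

Derivation:
rank_ℚ(R)=1; free=2−1=1
SNF(R) diag = [2] → torsion [2]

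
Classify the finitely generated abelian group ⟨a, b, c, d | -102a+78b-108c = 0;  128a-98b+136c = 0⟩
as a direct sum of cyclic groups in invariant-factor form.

rank_ℚ(R)=2; free=4−2=2
SNF(R) diag = [2, 6] → torsion [2, 6]

Answer: M ≅ ℤ^2 ⊕ ℤ/2 ⊕ ℤ/6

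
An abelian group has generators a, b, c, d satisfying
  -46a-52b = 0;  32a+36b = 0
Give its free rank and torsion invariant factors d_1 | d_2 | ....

rank_ℚ(R)=2; free=4−2=2
SNF(R) diag = [2, 4] → torsion [2, 4]

Answer: M ≅ ℤ^2 ⊕ ℤ/2 ⊕ ℤ/4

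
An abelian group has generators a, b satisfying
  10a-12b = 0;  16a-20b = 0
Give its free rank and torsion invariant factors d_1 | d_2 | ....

rank_ℚ(R)=2; free=2−2=0
SNF(R) diag = [2, 4] → torsion [2, 4]

Answer: M ≅ ℤ/2 ⊕ ℤ/4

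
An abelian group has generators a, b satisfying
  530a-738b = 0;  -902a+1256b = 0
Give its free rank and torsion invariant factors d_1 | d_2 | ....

Answer: M ≅ ℤ/2 ⊕ ℤ/2

Derivation:
rank_ℚ(R)=2; free=2−2=0
SNF(R) diag = [2, 2] → torsion [2, 2]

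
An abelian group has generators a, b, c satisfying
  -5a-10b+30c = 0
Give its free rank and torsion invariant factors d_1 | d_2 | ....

rank_ℚ(R)=1; free=3−1=2
SNF(R) diag = [5] → torsion [5]

Answer: M ≅ ℤ^2 ⊕ ℤ/5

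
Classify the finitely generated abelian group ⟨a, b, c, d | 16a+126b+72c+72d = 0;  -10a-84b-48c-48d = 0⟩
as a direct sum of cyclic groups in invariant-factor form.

Answer: M ≅ ℤ^2 ⊕ ℤ/2 ⊕ ℤ/6

Derivation:
rank_ℚ(R)=2; free=4−2=2
SNF(R) diag = [2, 6] → torsion [2, 6]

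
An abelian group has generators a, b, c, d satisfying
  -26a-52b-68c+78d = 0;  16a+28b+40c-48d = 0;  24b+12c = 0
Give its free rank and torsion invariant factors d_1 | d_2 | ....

Answer: M ≅ ℤ^1 ⊕ ℤ/2 ⊕ ℤ/4 ⊕ ℤ/12

Derivation:
rank_ℚ(R)=3; free=4−3=1
SNF(R) diag = [2, 4, 12] → torsion [2, 4, 12]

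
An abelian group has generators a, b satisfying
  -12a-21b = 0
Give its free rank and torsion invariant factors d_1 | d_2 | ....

rank_ℚ(R)=1; free=2−1=1
SNF(R) diag = [3] → torsion [3]

Answer: M ≅ ℤ^1 ⊕ ℤ/3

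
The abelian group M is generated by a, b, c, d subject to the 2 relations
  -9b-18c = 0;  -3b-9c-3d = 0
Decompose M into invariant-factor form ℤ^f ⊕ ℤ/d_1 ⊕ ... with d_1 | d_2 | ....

rank_ℚ(R)=2; free=4−2=2
SNF(R) diag = [3, 9] → torsion [3, 9]

Answer: M ≅ ℤ^2 ⊕ ℤ/3 ⊕ ℤ/9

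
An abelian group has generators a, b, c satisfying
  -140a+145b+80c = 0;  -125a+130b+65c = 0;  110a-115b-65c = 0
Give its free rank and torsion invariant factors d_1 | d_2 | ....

rank_ℚ(R)=3; free=3−3=0
SNF(R) diag = [5, 15, 15] → torsion [5, 15, 15]

Answer: M ≅ ℤ/5 ⊕ ℤ/15 ⊕ ℤ/15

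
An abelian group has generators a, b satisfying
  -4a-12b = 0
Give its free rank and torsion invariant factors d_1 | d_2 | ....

rank_ℚ(R)=1; free=2−1=1
SNF(R) diag = [4] → torsion [4]

Answer: M ≅ ℤ^1 ⊕ ℤ/4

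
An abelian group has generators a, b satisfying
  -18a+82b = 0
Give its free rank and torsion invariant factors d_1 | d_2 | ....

Answer: M ≅ ℤ^1 ⊕ ℤ/2

Derivation:
rank_ℚ(R)=1; free=2−1=1
SNF(R) diag = [2] → torsion [2]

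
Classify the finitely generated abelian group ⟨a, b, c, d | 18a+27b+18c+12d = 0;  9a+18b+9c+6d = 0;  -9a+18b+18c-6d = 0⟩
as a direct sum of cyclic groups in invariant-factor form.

rank_ℚ(R)=3; free=4−3=1
SNF(R) diag = [3, 9, 27] → torsion [3, 9, 27]

Answer: M ≅ ℤ^1 ⊕ ℤ/3 ⊕ ℤ/9 ⊕ ℤ/27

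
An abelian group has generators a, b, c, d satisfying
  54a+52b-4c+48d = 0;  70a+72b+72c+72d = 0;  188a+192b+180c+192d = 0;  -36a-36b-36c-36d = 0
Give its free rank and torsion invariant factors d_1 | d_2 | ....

rank_ℚ(R)=4; free=4−4=0
SNF(R) diag = [2, 4, 12, 36] → torsion [2, 4, 12, 36]

Answer: M ≅ ℤ/2 ⊕ ℤ/4 ⊕ ℤ/12 ⊕ ℤ/36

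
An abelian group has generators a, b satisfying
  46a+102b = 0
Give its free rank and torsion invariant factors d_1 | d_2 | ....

rank_ℚ(R)=1; free=2−1=1
SNF(R) diag = [2] → torsion [2]

Answer: M ≅ ℤ^1 ⊕ ℤ/2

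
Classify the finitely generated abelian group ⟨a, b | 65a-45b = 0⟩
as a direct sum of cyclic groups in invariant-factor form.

rank_ℚ(R)=1; free=2−1=1
SNF(R) diag = [5] → torsion [5]

Answer: M ≅ ℤ^1 ⊕ ℤ/5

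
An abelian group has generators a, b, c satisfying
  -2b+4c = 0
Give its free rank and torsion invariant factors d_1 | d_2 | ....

rank_ℚ(R)=1; free=3−1=2
SNF(R) diag = [2] → torsion [2]

Answer: M ≅ ℤ^2 ⊕ ℤ/2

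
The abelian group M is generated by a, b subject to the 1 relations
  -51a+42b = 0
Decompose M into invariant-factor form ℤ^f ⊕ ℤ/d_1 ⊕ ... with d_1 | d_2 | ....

Answer: M ≅ ℤ^1 ⊕ ℤ/3

Derivation:
rank_ℚ(R)=1; free=2−1=1
SNF(R) diag = [3] → torsion [3]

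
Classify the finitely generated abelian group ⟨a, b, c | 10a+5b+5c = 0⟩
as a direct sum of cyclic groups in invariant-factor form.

rank_ℚ(R)=1; free=3−1=2
SNF(R) diag = [5] → torsion [5]

Answer: M ≅ ℤ^2 ⊕ ℤ/5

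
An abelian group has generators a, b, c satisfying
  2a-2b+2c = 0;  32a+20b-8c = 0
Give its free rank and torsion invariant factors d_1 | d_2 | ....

Answer: M ≅ ℤ^1 ⊕ ℤ/2 ⊕ ℤ/4

Derivation:
rank_ℚ(R)=2; free=3−2=1
SNF(R) diag = [2, 4] → torsion [2, 4]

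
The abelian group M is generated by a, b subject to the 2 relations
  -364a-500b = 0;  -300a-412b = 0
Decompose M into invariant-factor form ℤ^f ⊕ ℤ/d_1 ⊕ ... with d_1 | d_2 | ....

rank_ℚ(R)=2; free=2−2=0
SNF(R) diag = [4, 8] → torsion [4, 8]

Answer: M ≅ ℤ/4 ⊕ ℤ/8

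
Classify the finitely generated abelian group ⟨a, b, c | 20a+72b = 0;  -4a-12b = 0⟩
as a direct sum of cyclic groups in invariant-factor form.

Answer: M ≅ ℤ^1 ⊕ ℤ/4 ⊕ ℤ/12

Derivation:
rank_ℚ(R)=2; free=3−2=1
SNF(R) diag = [4, 12] → torsion [4, 12]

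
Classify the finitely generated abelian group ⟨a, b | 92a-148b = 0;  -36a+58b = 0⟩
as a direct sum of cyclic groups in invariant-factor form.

Answer: M ≅ ℤ/2 ⊕ ℤ/4

Derivation:
rank_ℚ(R)=2; free=2−2=0
SNF(R) diag = [2, 4] → torsion [2, 4]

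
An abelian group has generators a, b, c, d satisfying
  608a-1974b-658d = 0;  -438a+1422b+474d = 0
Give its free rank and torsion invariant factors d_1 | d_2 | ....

Answer: M ≅ ℤ^2 ⊕ ℤ/2 ⊕ ℤ/6

Derivation:
rank_ℚ(R)=2; free=4−2=2
SNF(R) diag = [2, 6] → torsion [2, 6]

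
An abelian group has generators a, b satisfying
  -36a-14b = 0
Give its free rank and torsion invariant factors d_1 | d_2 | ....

Answer: M ≅ ℤ^1 ⊕ ℤ/2

Derivation:
rank_ℚ(R)=1; free=2−1=1
SNF(R) diag = [2] → torsion [2]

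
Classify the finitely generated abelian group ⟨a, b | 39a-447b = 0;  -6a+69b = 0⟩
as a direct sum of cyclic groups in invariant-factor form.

rank_ℚ(R)=2; free=2−2=0
SNF(R) diag = [3, 3] → torsion [3, 3]

Answer: M ≅ ℤ/3 ⊕ ℤ/3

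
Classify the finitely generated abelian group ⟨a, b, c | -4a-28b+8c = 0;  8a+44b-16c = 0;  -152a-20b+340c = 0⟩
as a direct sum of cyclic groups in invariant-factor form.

rank_ℚ(R)=3; free=3−3=0
SNF(R) diag = [4, 12, 36] → torsion [4, 12, 36]

Answer: M ≅ ℤ/4 ⊕ ℤ/12 ⊕ ℤ/36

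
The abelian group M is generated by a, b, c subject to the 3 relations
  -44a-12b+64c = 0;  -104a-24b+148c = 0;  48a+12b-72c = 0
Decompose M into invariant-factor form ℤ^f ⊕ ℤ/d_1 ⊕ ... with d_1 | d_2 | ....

Answer: M ≅ ℤ/4 ⊕ ℤ/12 ⊕ ℤ/12

Derivation:
rank_ℚ(R)=3; free=3−3=0
SNF(R) diag = [4, 12, 12] → torsion [4, 12, 12]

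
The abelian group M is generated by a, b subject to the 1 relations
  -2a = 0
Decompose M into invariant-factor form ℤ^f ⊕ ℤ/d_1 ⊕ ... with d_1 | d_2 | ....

Answer: M ≅ ℤ^1 ⊕ ℤ/2

Derivation:
rank_ℚ(R)=1; free=2−1=1
SNF(R) diag = [2] → torsion [2]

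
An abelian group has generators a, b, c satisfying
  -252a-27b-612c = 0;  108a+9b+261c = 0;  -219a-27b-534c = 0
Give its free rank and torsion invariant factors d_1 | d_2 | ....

rank_ℚ(R)=3; free=3−3=0
SNF(R) diag = [3, 9, 9] → torsion [3, 9, 9]

Answer: M ≅ ℤ/3 ⊕ ℤ/9 ⊕ ℤ/9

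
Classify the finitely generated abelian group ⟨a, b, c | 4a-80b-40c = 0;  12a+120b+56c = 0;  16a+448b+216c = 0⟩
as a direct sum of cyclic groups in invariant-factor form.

Answer: M ≅ ℤ/4 ⊕ ℤ/8 ⊕ ℤ/24

Derivation:
rank_ℚ(R)=3; free=3−3=0
SNF(R) diag = [4, 8, 24] → torsion [4, 8, 24]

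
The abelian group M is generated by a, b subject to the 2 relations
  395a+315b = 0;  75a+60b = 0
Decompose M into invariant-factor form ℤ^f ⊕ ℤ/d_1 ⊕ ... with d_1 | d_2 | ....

rank_ℚ(R)=2; free=2−2=0
SNF(R) diag = [5, 15] → torsion [5, 15]

Answer: M ≅ ℤ/5 ⊕ ℤ/15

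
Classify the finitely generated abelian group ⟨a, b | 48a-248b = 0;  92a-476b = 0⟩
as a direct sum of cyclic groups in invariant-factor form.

Answer: M ≅ ℤ/4 ⊕ ℤ/8

Derivation:
rank_ℚ(R)=2; free=2−2=0
SNF(R) diag = [4, 8] → torsion [4, 8]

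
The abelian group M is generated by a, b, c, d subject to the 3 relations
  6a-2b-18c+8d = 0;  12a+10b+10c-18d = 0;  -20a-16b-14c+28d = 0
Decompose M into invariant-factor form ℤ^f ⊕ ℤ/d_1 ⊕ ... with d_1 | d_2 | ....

Answer: M ≅ ℤ^1 ⊕ ℤ/2 ⊕ ℤ/2 ⊕ ℤ/2

Derivation:
rank_ℚ(R)=3; free=4−3=1
SNF(R) diag = [2, 2, 2] → torsion [2, 2, 2]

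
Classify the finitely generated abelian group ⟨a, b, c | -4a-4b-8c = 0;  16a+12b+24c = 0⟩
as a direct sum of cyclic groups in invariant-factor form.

Answer: M ≅ ℤ^1 ⊕ ℤ/4 ⊕ ℤ/4

Derivation:
rank_ℚ(R)=2; free=3−2=1
SNF(R) diag = [4, 4] → torsion [4, 4]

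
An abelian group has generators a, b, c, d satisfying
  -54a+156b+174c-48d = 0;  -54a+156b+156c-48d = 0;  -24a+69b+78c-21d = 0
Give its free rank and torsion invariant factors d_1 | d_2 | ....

rank_ℚ(R)=3; free=4−3=1
SNF(R) diag = [3, 6, 18] → torsion [3, 6, 18]

Answer: M ≅ ℤ^1 ⊕ ℤ/3 ⊕ ℤ/6 ⊕ ℤ/18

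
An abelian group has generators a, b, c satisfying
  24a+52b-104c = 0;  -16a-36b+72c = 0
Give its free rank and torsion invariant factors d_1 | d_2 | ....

rank_ℚ(R)=2; free=3−2=1
SNF(R) diag = [4, 8] → torsion [4, 8]

Answer: M ≅ ℤ^1 ⊕ ℤ/4 ⊕ ℤ/8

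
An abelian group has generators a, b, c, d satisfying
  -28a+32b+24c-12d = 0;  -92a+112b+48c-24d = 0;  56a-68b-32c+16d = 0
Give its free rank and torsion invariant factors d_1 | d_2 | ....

rank_ℚ(R)=3; free=4−3=1
SNF(R) diag = [4, 4, 12] → torsion [4, 4, 12]

Answer: M ≅ ℤ^1 ⊕ ℤ/4 ⊕ ℤ/4 ⊕ ℤ/12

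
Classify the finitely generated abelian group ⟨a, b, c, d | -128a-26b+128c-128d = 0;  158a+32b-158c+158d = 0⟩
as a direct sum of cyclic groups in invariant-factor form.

Answer: M ≅ ℤ^2 ⊕ ℤ/2 ⊕ ℤ/6

Derivation:
rank_ℚ(R)=2; free=4−2=2
SNF(R) diag = [2, 6] → torsion [2, 6]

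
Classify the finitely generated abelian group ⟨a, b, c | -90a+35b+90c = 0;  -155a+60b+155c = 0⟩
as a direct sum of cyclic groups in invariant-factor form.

Answer: M ≅ ℤ^1 ⊕ ℤ/5 ⊕ ℤ/5

Derivation:
rank_ℚ(R)=2; free=3−2=1
SNF(R) diag = [5, 5] → torsion [5, 5]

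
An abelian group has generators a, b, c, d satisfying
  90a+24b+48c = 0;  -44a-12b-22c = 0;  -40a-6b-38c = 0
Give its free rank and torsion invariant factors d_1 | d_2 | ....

Answer: M ≅ ℤ^1 ⊕ ℤ/2 ⊕ ℤ/6 ⊕ ℤ/18

Derivation:
rank_ℚ(R)=3; free=4−3=1
SNF(R) diag = [2, 6, 18] → torsion [2, 6, 18]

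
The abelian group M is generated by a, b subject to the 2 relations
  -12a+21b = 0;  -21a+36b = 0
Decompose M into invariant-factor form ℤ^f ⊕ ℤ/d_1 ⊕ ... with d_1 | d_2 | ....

rank_ℚ(R)=2; free=2−2=0
SNF(R) diag = [3, 3] → torsion [3, 3]

Answer: M ≅ ℤ/3 ⊕ ℤ/3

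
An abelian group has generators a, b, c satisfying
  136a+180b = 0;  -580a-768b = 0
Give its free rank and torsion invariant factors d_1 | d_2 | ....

Answer: M ≅ ℤ^1 ⊕ ℤ/4 ⊕ ℤ/12

Derivation:
rank_ℚ(R)=2; free=3−2=1
SNF(R) diag = [4, 12] → torsion [4, 12]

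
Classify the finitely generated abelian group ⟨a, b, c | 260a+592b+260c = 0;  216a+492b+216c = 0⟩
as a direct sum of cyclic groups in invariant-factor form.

Answer: M ≅ ℤ^1 ⊕ ℤ/4 ⊕ ℤ/12

Derivation:
rank_ℚ(R)=2; free=3−2=1
SNF(R) diag = [4, 12] → torsion [4, 12]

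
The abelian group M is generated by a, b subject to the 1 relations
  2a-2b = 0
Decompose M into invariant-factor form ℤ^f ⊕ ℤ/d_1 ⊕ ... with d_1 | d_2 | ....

Answer: M ≅ ℤ^1 ⊕ ℤ/2

Derivation:
rank_ℚ(R)=1; free=2−1=1
SNF(R) diag = [2] → torsion [2]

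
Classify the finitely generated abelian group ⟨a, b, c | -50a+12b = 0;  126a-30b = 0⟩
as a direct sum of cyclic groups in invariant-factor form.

rank_ℚ(R)=2; free=3−2=1
SNF(R) diag = [2, 6] → torsion [2, 6]

Answer: M ≅ ℤ^1 ⊕ ℤ/2 ⊕ ℤ/6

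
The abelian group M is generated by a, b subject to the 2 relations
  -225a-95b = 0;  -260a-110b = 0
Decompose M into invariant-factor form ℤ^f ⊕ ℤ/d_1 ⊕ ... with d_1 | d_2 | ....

rank_ℚ(R)=2; free=2−2=0
SNF(R) diag = [5, 10] → torsion [5, 10]

Answer: M ≅ ℤ/5 ⊕ ℤ/10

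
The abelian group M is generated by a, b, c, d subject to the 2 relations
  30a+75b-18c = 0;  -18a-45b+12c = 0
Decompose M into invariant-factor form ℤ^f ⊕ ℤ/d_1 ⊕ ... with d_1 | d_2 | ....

rank_ℚ(R)=2; free=4−2=2
SNF(R) diag = [3, 6] → torsion [3, 6]

Answer: M ≅ ℤ^2 ⊕ ℤ/3 ⊕ ℤ/6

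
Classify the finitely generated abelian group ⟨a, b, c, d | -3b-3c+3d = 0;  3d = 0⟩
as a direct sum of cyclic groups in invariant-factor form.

Answer: M ≅ ℤ^2 ⊕ ℤ/3 ⊕ ℤ/3

Derivation:
rank_ℚ(R)=2; free=4−2=2
SNF(R) diag = [3, 3] → torsion [3, 3]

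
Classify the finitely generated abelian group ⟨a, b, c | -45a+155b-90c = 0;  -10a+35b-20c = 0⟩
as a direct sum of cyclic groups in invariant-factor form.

Answer: M ≅ ℤ^1 ⊕ ℤ/5 ⊕ ℤ/5

Derivation:
rank_ℚ(R)=2; free=3−2=1
SNF(R) diag = [5, 5] → torsion [5, 5]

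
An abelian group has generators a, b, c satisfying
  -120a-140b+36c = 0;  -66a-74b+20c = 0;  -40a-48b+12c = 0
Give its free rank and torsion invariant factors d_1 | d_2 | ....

rank_ℚ(R)=3; free=3−3=0
SNF(R) diag = [2, 4, 4] → torsion [2, 4, 4]

Answer: M ≅ ℤ/2 ⊕ ℤ/4 ⊕ ℤ/4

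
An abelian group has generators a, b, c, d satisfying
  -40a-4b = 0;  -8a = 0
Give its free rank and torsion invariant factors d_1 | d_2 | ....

rank_ℚ(R)=2; free=4−2=2
SNF(R) diag = [4, 8] → torsion [4, 8]

Answer: M ≅ ℤ^2 ⊕ ℤ/4 ⊕ ℤ/8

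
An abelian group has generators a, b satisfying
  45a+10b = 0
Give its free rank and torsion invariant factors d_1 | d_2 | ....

rank_ℚ(R)=1; free=2−1=1
SNF(R) diag = [5] → torsion [5]

Answer: M ≅ ℤ^1 ⊕ ℤ/5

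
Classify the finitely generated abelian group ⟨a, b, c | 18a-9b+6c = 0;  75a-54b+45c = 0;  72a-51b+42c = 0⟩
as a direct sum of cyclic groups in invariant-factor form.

Answer: M ≅ ℤ/3 ⊕ ℤ/3 ⊕ ℤ/6

Derivation:
rank_ℚ(R)=3; free=3−3=0
SNF(R) diag = [3, 3, 6] → torsion [3, 3, 6]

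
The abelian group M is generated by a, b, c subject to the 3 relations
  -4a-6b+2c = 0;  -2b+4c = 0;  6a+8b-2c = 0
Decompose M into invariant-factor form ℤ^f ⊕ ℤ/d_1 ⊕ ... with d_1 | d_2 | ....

rank_ℚ(R)=3; free=3−3=0
SNF(R) diag = [2, 2, 2] → torsion [2, 2, 2]

Answer: M ≅ ℤ/2 ⊕ ℤ/2 ⊕ ℤ/2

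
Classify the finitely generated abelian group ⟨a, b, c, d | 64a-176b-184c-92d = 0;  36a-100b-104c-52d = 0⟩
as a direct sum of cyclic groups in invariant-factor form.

Answer: M ≅ ℤ^2 ⊕ ℤ/4 ⊕ ℤ/4

Derivation:
rank_ℚ(R)=2; free=4−2=2
SNF(R) diag = [4, 4] → torsion [4, 4]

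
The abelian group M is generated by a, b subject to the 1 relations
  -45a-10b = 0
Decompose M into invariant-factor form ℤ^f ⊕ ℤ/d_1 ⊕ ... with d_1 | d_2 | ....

Answer: M ≅ ℤ^1 ⊕ ℤ/5

Derivation:
rank_ℚ(R)=1; free=2−1=1
SNF(R) diag = [5] → torsion [5]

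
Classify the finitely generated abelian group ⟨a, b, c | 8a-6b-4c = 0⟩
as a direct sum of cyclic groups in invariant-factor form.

rank_ℚ(R)=1; free=3−1=2
SNF(R) diag = [2] → torsion [2]

Answer: M ≅ ℤ^2 ⊕ ℤ/2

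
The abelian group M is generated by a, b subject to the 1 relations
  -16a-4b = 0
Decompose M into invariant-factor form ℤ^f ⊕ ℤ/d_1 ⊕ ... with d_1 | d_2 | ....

Answer: M ≅ ℤ^1 ⊕ ℤ/4

Derivation:
rank_ℚ(R)=1; free=2−1=1
SNF(R) diag = [4] → torsion [4]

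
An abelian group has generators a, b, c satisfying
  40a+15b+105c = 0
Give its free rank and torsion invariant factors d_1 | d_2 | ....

Answer: M ≅ ℤ^2 ⊕ ℤ/5

Derivation:
rank_ℚ(R)=1; free=3−1=2
SNF(R) diag = [5] → torsion [5]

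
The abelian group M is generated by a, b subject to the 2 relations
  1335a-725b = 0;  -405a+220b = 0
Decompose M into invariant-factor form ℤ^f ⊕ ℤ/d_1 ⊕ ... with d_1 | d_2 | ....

Answer: M ≅ ℤ/5 ⊕ ℤ/15

Derivation:
rank_ℚ(R)=2; free=2−2=0
SNF(R) diag = [5, 15] → torsion [5, 15]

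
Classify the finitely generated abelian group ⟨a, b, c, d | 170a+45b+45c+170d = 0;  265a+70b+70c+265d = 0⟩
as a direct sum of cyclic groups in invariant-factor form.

Answer: M ≅ ℤ^2 ⊕ ℤ/5 ⊕ ℤ/5

Derivation:
rank_ℚ(R)=2; free=4−2=2
SNF(R) diag = [5, 5] → torsion [5, 5]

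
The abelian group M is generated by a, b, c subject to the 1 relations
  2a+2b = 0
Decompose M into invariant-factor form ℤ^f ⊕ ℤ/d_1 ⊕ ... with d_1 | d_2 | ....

Answer: M ≅ ℤ^2 ⊕ ℤ/2

Derivation:
rank_ℚ(R)=1; free=3−1=2
SNF(R) diag = [2] → torsion [2]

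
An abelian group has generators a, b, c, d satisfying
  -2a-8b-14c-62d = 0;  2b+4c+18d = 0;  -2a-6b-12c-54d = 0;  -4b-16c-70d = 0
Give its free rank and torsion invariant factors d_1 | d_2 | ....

Answer: M ≅ ℤ/2 ⊕ ℤ/2 ⊕ ℤ/2 ⊕ ℤ/6

Derivation:
rank_ℚ(R)=4; free=4−4=0
SNF(R) diag = [2, 2, 2, 6] → torsion [2, 2, 2, 6]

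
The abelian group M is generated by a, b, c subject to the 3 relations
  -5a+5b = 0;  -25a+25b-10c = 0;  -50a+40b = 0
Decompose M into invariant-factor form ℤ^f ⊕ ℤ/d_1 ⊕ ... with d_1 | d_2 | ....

rank_ℚ(R)=3; free=3−3=0
SNF(R) diag = [5, 10, 10] → torsion [5, 10, 10]

Answer: M ≅ ℤ/5 ⊕ ℤ/10 ⊕ ℤ/10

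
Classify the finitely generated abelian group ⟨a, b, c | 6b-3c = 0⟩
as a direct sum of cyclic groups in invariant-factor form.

Answer: M ≅ ℤ^2 ⊕ ℤ/3

Derivation:
rank_ℚ(R)=1; free=3−1=2
SNF(R) diag = [3] → torsion [3]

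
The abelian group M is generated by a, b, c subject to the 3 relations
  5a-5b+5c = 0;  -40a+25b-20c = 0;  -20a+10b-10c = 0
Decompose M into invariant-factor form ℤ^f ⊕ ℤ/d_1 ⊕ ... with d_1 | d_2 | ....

Answer: M ≅ ℤ/5 ⊕ ℤ/5 ⊕ ℤ/10

Derivation:
rank_ℚ(R)=3; free=3−3=0
SNF(R) diag = [5, 5, 10] → torsion [5, 5, 10]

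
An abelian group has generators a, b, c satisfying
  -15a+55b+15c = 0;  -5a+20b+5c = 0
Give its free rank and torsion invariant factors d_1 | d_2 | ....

rank_ℚ(R)=2; free=3−2=1
SNF(R) diag = [5, 5] → torsion [5, 5]

Answer: M ≅ ℤ^1 ⊕ ℤ/5 ⊕ ℤ/5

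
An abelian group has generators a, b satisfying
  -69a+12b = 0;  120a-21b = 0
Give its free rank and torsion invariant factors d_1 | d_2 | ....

Answer: M ≅ ℤ/3 ⊕ ℤ/3

Derivation:
rank_ℚ(R)=2; free=2−2=0
SNF(R) diag = [3, 3] → torsion [3, 3]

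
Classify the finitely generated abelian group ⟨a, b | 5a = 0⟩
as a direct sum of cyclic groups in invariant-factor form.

rank_ℚ(R)=1; free=2−1=1
SNF(R) diag = [5] → torsion [5]

Answer: M ≅ ℤ^1 ⊕ ℤ/5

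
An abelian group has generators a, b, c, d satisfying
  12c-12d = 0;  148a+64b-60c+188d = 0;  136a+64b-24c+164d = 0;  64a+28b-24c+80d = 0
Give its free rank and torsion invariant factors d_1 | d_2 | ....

Answer: M ≅ ℤ/4 ⊕ ℤ/12 ⊕ ℤ/12 ⊕ ℤ/12

Derivation:
rank_ℚ(R)=4; free=4−4=0
SNF(R) diag = [4, 12, 12, 12] → torsion [4, 12, 12, 12]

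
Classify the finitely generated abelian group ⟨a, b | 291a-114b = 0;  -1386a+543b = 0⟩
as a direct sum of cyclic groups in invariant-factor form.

Answer: M ≅ ℤ/3 ⊕ ℤ/3

Derivation:
rank_ℚ(R)=2; free=2−2=0
SNF(R) diag = [3, 3] → torsion [3, 3]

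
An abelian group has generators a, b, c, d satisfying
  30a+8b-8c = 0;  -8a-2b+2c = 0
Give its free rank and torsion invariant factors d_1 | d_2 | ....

rank_ℚ(R)=2; free=4−2=2
SNF(R) diag = [2, 2] → torsion [2, 2]

Answer: M ≅ ℤ^2 ⊕ ℤ/2 ⊕ ℤ/2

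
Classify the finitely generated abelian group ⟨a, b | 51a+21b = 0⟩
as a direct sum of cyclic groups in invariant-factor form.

rank_ℚ(R)=1; free=2−1=1
SNF(R) diag = [3] → torsion [3]

Answer: M ≅ ℤ^1 ⊕ ℤ/3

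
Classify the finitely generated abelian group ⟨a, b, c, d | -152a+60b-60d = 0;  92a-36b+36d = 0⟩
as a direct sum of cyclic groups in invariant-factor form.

rank_ℚ(R)=2; free=4−2=2
SNF(R) diag = [4, 12] → torsion [4, 12]

Answer: M ≅ ℤ^2 ⊕ ℤ/4 ⊕ ℤ/12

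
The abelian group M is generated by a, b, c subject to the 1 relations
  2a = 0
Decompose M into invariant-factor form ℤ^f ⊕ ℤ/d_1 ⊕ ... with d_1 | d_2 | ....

Answer: M ≅ ℤ^2 ⊕ ℤ/2

Derivation:
rank_ℚ(R)=1; free=3−1=2
SNF(R) diag = [2] → torsion [2]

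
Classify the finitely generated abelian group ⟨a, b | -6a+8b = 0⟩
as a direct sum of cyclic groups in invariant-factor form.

Answer: M ≅ ℤ^1 ⊕ ℤ/2

Derivation:
rank_ℚ(R)=1; free=2−1=1
SNF(R) diag = [2] → torsion [2]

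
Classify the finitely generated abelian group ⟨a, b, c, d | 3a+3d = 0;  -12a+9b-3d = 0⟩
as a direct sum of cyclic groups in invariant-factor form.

rank_ℚ(R)=2; free=4−2=2
SNF(R) diag = [3, 9] → torsion [3, 9]

Answer: M ≅ ℤ^2 ⊕ ℤ/3 ⊕ ℤ/9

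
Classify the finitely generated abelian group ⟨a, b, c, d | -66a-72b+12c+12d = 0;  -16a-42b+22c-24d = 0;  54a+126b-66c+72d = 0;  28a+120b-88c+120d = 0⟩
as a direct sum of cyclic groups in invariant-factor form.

rank_ℚ(R)=4; free=4−4=0
SNF(R) diag = [2, 6, 12, 24] → torsion [2, 6, 12, 24]

Answer: M ≅ ℤ/2 ⊕ ℤ/6 ⊕ ℤ/12 ⊕ ℤ/24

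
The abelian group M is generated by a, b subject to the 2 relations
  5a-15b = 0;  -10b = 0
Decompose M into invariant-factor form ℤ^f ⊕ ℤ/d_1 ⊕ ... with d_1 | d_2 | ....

rank_ℚ(R)=2; free=2−2=0
SNF(R) diag = [5, 10] → torsion [5, 10]

Answer: M ≅ ℤ/5 ⊕ ℤ/10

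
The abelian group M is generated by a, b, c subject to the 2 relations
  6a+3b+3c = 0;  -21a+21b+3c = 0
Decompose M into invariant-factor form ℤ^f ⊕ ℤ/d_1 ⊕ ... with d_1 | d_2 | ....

rank_ℚ(R)=2; free=3−2=1
SNF(R) diag = [3, 9] → torsion [3, 9]

Answer: M ≅ ℤ^1 ⊕ ℤ/3 ⊕ ℤ/9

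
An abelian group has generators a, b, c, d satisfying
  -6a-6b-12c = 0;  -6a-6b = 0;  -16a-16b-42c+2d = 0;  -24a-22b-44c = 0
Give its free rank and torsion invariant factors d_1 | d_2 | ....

Answer: M ≅ ℤ/2 ⊕ ℤ/2 ⊕ ℤ/6 ⊕ ℤ/12

Derivation:
rank_ℚ(R)=4; free=4−4=0
SNF(R) diag = [2, 2, 6, 12] → torsion [2, 2, 6, 12]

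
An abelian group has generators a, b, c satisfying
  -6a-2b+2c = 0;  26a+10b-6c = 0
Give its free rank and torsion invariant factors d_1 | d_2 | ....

Answer: M ≅ ℤ^1 ⊕ ℤ/2 ⊕ ℤ/4

Derivation:
rank_ℚ(R)=2; free=3−2=1
SNF(R) diag = [2, 4] → torsion [2, 4]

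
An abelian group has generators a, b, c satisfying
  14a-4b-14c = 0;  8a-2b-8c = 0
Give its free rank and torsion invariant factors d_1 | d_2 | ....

Answer: M ≅ ℤ^1 ⊕ ℤ/2 ⊕ ℤ/2

Derivation:
rank_ℚ(R)=2; free=3−2=1
SNF(R) diag = [2, 2] → torsion [2, 2]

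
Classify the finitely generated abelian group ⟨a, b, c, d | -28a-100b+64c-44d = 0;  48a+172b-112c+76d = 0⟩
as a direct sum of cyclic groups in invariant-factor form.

Answer: M ≅ ℤ^2 ⊕ ℤ/4 ⊕ ℤ/4

Derivation:
rank_ℚ(R)=2; free=4−2=2
SNF(R) diag = [4, 4] → torsion [4, 4]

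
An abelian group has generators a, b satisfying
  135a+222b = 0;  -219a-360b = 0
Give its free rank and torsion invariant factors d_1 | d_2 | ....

Answer: M ≅ ℤ/3 ⊕ ℤ/6

Derivation:
rank_ℚ(R)=2; free=2−2=0
SNF(R) diag = [3, 6] → torsion [3, 6]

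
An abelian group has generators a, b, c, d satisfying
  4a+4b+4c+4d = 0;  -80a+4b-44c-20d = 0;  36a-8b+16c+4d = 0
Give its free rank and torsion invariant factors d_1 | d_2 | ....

rank_ℚ(R)=3; free=4−3=1
SNF(R) diag = [4, 4, 12] → torsion [4, 4, 12]

Answer: M ≅ ℤ^1 ⊕ ℤ/4 ⊕ ℤ/4 ⊕ ℤ/12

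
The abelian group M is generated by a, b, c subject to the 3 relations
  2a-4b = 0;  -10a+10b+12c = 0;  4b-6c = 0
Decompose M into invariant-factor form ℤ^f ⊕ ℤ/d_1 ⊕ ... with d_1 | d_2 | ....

rank_ℚ(R)=3; free=3−3=0
SNF(R) diag = [2, 2, 6] → torsion [2, 2, 6]

Answer: M ≅ ℤ/2 ⊕ ℤ/2 ⊕ ℤ/6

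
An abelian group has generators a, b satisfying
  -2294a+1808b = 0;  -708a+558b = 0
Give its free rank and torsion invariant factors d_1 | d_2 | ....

rank_ℚ(R)=2; free=2−2=0
SNF(R) diag = [2, 6] → torsion [2, 6]

Answer: M ≅ ℤ/2 ⊕ ℤ/6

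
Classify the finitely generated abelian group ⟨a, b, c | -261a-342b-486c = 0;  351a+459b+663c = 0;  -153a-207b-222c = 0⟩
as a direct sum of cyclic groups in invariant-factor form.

rank_ℚ(R)=3; free=3−3=0
SNF(R) diag = [3, 9, 27] → torsion [3, 9, 27]

Answer: M ≅ ℤ/3 ⊕ ℤ/9 ⊕ ℤ/27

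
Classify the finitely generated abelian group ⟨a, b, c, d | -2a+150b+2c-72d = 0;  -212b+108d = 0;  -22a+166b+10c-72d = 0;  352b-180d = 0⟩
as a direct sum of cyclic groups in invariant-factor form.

Answer: M ≅ ℤ/2 ⊕ ℤ/4 ⊕ ℤ/12 ⊕ ℤ/36

Derivation:
rank_ℚ(R)=4; free=4−4=0
SNF(R) diag = [2, 4, 12, 36] → torsion [2, 4, 12, 36]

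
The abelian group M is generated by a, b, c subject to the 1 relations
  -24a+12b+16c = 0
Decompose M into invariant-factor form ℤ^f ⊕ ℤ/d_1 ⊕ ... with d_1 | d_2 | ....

Answer: M ≅ ℤ^2 ⊕ ℤ/4

Derivation:
rank_ℚ(R)=1; free=3−1=2
SNF(R) diag = [4] → torsion [4]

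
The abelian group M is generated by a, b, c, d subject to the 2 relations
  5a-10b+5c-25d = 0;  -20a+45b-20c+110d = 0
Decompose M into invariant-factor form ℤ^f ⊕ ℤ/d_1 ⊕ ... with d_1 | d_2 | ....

rank_ℚ(R)=2; free=4−2=2
SNF(R) diag = [5, 5] → torsion [5, 5]

Answer: M ≅ ℤ^2 ⊕ ℤ/5 ⊕ ℤ/5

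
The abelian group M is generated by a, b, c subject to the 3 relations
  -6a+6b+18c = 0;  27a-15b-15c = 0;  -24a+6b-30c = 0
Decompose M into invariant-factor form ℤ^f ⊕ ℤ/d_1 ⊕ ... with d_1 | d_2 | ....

rank_ℚ(R)=3; free=3−3=0
SNF(R) diag = [3, 6, 12] → torsion [3, 6, 12]

Answer: M ≅ ℤ/3 ⊕ ℤ/6 ⊕ ℤ/12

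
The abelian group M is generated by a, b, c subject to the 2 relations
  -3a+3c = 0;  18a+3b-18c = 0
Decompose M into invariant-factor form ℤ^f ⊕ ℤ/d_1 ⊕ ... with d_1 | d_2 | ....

Answer: M ≅ ℤ^1 ⊕ ℤ/3 ⊕ ℤ/3

Derivation:
rank_ℚ(R)=2; free=3−2=1
SNF(R) diag = [3, 3] → torsion [3, 3]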